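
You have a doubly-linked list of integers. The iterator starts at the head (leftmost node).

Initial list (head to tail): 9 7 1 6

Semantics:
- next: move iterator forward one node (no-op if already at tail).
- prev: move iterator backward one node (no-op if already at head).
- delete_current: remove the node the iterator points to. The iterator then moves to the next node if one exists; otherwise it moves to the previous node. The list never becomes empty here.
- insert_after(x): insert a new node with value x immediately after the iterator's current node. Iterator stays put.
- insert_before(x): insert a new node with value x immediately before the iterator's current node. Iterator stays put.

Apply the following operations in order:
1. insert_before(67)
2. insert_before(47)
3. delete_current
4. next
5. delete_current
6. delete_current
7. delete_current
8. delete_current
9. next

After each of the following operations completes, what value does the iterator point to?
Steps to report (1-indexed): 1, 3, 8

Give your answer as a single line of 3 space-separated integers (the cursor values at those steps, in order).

Answer: 9 7 67

Derivation:
After 1 (insert_before(67)): list=[67, 9, 7, 1, 6] cursor@9
After 2 (insert_before(47)): list=[67, 47, 9, 7, 1, 6] cursor@9
After 3 (delete_current): list=[67, 47, 7, 1, 6] cursor@7
After 4 (next): list=[67, 47, 7, 1, 6] cursor@1
After 5 (delete_current): list=[67, 47, 7, 6] cursor@6
After 6 (delete_current): list=[67, 47, 7] cursor@7
After 7 (delete_current): list=[67, 47] cursor@47
After 8 (delete_current): list=[67] cursor@67
After 9 (next): list=[67] cursor@67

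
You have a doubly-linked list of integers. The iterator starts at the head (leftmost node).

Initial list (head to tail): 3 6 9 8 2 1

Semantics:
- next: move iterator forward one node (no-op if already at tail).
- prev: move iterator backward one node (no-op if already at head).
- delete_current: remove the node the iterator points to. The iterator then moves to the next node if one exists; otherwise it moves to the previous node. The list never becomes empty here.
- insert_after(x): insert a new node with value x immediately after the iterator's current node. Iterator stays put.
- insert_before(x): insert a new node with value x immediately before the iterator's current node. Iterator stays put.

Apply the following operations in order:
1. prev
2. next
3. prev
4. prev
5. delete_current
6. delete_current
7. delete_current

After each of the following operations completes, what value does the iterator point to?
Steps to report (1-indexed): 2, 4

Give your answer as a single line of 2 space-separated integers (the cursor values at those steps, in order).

Answer: 6 3

Derivation:
After 1 (prev): list=[3, 6, 9, 8, 2, 1] cursor@3
After 2 (next): list=[3, 6, 9, 8, 2, 1] cursor@6
After 3 (prev): list=[3, 6, 9, 8, 2, 1] cursor@3
After 4 (prev): list=[3, 6, 9, 8, 2, 1] cursor@3
After 5 (delete_current): list=[6, 9, 8, 2, 1] cursor@6
After 6 (delete_current): list=[9, 8, 2, 1] cursor@9
After 7 (delete_current): list=[8, 2, 1] cursor@8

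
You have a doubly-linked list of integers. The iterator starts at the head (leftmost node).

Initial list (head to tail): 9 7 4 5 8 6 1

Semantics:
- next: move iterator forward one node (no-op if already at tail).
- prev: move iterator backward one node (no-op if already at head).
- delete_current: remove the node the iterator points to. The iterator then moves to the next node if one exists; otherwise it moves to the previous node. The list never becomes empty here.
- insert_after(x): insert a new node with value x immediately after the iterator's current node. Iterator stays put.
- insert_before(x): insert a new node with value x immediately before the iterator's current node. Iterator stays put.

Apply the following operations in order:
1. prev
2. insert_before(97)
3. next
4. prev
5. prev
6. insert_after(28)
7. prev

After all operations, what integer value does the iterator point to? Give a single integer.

After 1 (prev): list=[9, 7, 4, 5, 8, 6, 1] cursor@9
After 2 (insert_before(97)): list=[97, 9, 7, 4, 5, 8, 6, 1] cursor@9
After 3 (next): list=[97, 9, 7, 4, 5, 8, 6, 1] cursor@7
After 4 (prev): list=[97, 9, 7, 4, 5, 8, 6, 1] cursor@9
After 5 (prev): list=[97, 9, 7, 4, 5, 8, 6, 1] cursor@97
After 6 (insert_after(28)): list=[97, 28, 9, 7, 4, 5, 8, 6, 1] cursor@97
After 7 (prev): list=[97, 28, 9, 7, 4, 5, 8, 6, 1] cursor@97

Answer: 97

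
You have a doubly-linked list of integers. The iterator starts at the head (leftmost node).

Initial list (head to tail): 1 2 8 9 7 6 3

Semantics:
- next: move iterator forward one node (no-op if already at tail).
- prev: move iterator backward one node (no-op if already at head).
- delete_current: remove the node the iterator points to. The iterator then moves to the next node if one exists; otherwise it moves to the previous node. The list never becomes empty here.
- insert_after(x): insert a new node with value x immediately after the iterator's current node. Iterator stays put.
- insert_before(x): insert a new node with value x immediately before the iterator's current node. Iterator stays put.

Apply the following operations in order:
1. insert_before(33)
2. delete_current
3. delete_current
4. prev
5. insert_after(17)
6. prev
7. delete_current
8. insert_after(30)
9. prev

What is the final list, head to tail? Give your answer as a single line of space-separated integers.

After 1 (insert_before(33)): list=[33, 1, 2, 8, 9, 7, 6, 3] cursor@1
After 2 (delete_current): list=[33, 2, 8, 9, 7, 6, 3] cursor@2
After 3 (delete_current): list=[33, 8, 9, 7, 6, 3] cursor@8
After 4 (prev): list=[33, 8, 9, 7, 6, 3] cursor@33
After 5 (insert_after(17)): list=[33, 17, 8, 9, 7, 6, 3] cursor@33
After 6 (prev): list=[33, 17, 8, 9, 7, 6, 3] cursor@33
After 7 (delete_current): list=[17, 8, 9, 7, 6, 3] cursor@17
After 8 (insert_after(30)): list=[17, 30, 8, 9, 7, 6, 3] cursor@17
After 9 (prev): list=[17, 30, 8, 9, 7, 6, 3] cursor@17

Answer: 17 30 8 9 7 6 3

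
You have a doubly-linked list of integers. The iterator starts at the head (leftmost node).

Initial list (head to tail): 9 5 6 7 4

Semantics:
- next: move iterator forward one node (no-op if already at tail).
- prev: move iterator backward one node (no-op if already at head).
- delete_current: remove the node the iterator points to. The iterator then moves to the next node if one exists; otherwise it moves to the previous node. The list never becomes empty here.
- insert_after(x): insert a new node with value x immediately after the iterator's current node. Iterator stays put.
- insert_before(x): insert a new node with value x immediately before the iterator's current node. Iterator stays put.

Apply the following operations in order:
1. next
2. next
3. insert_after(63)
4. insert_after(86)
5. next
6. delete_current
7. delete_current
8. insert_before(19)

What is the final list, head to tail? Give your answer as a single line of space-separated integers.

After 1 (next): list=[9, 5, 6, 7, 4] cursor@5
After 2 (next): list=[9, 5, 6, 7, 4] cursor@6
After 3 (insert_after(63)): list=[9, 5, 6, 63, 7, 4] cursor@6
After 4 (insert_after(86)): list=[9, 5, 6, 86, 63, 7, 4] cursor@6
After 5 (next): list=[9, 5, 6, 86, 63, 7, 4] cursor@86
After 6 (delete_current): list=[9, 5, 6, 63, 7, 4] cursor@63
After 7 (delete_current): list=[9, 5, 6, 7, 4] cursor@7
After 8 (insert_before(19)): list=[9, 5, 6, 19, 7, 4] cursor@7

Answer: 9 5 6 19 7 4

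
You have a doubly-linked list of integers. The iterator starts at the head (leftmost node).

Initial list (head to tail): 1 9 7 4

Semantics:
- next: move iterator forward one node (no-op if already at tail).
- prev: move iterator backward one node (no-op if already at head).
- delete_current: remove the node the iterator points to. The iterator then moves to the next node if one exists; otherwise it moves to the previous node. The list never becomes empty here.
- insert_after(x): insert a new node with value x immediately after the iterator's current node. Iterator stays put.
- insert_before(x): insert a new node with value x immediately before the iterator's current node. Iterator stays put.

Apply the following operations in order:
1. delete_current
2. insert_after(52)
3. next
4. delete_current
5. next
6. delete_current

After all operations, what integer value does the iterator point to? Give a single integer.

Answer: 7

Derivation:
After 1 (delete_current): list=[9, 7, 4] cursor@9
After 2 (insert_after(52)): list=[9, 52, 7, 4] cursor@9
After 3 (next): list=[9, 52, 7, 4] cursor@52
After 4 (delete_current): list=[9, 7, 4] cursor@7
After 5 (next): list=[9, 7, 4] cursor@4
After 6 (delete_current): list=[9, 7] cursor@7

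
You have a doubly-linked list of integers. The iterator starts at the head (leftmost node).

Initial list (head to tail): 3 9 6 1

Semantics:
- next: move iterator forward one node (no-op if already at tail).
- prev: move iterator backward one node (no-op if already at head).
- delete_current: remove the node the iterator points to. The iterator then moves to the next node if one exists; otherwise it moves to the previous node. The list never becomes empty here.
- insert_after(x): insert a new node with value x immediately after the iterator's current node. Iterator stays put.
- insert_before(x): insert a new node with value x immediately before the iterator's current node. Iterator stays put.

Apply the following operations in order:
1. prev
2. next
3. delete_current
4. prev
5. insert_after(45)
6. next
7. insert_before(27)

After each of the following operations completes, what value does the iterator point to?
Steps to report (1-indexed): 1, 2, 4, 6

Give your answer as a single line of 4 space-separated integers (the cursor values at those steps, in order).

Answer: 3 9 3 45

Derivation:
After 1 (prev): list=[3, 9, 6, 1] cursor@3
After 2 (next): list=[3, 9, 6, 1] cursor@9
After 3 (delete_current): list=[3, 6, 1] cursor@6
After 4 (prev): list=[3, 6, 1] cursor@3
After 5 (insert_after(45)): list=[3, 45, 6, 1] cursor@3
After 6 (next): list=[3, 45, 6, 1] cursor@45
After 7 (insert_before(27)): list=[3, 27, 45, 6, 1] cursor@45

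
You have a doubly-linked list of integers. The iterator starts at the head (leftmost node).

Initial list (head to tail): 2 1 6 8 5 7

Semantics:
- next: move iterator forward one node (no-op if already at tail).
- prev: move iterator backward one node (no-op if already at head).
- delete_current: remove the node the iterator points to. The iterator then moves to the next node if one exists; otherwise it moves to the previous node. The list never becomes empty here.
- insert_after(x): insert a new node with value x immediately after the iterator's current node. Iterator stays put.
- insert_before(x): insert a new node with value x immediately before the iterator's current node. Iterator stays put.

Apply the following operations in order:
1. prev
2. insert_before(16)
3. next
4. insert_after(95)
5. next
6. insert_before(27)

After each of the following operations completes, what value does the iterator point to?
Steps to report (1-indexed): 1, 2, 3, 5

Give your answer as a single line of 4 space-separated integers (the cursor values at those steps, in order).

After 1 (prev): list=[2, 1, 6, 8, 5, 7] cursor@2
After 2 (insert_before(16)): list=[16, 2, 1, 6, 8, 5, 7] cursor@2
After 3 (next): list=[16, 2, 1, 6, 8, 5, 7] cursor@1
After 4 (insert_after(95)): list=[16, 2, 1, 95, 6, 8, 5, 7] cursor@1
After 5 (next): list=[16, 2, 1, 95, 6, 8, 5, 7] cursor@95
After 6 (insert_before(27)): list=[16, 2, 1, 27, 95, 6, 8, 5, 7] cursor@95

Answer: 2 2 1 95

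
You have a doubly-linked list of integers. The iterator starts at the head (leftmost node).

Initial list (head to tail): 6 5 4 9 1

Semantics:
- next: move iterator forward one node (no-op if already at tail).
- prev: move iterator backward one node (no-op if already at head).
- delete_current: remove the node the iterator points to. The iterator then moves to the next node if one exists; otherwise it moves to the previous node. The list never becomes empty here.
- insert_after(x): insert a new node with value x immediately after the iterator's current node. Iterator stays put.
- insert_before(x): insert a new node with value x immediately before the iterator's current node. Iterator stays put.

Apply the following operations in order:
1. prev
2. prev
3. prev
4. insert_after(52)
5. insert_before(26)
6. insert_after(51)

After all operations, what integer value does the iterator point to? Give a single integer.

Answer: 6

Derivation:
After 1 (prev): list=[6, 5, 4, 9, 1] cursor@6
After 2 (prev): list=[6, 5, 4, 9, 1] cursor@6
After 3 (prev): list=[6, 5, 4, 9, 1] cursor@6
After 4 (insert_after(52)): list=[6, 52, 5, 4, 9, 1] cursor@6
After 5 (insert_before(26)): list=[26, 6, 52, 5, 4, 9, 1] cursor@6
After 6 (insert_after(51)): list=[26, 6, 51, 52, 5, 4, 9, 1] cursor@6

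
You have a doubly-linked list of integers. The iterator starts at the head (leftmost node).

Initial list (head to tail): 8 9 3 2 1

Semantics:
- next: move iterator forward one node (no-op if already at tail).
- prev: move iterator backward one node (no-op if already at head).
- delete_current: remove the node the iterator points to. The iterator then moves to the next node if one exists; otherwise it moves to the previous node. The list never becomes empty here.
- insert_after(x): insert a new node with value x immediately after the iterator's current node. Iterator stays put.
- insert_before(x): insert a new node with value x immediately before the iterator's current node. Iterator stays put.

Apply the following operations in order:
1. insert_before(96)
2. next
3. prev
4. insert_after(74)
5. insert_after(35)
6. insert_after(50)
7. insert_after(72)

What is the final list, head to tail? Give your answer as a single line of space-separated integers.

After 1 (insert_before(96)): list=[96, 8, 9, 3, 2, 1] cursor@8
After 2 (next): list=[96, 8, 9, 3, 2, 1] cursor@9
After 3 (prev): list=[96, 8, 9, 3, 2, 1] cursor@8
After 4 (insert_after(74)): list=[96, 8, 74, 9, 3, 2, 1] cursor@8
After 5 (insert_after(35)): list=[96, 8, 35, 74, 9, 3, 2, 1] cursor@8
After 6 (insert_after(50)): list=[96, 8, 50, 35, 74, 9, 3, 2, 1] cursor@8
After 7 (insert_after(72)): list=[96, 8, 72, 50, 35, 74, 9, 3, 2, 1] cursor@8

Answer: 96 8 72 50 35 74 9 3 2 1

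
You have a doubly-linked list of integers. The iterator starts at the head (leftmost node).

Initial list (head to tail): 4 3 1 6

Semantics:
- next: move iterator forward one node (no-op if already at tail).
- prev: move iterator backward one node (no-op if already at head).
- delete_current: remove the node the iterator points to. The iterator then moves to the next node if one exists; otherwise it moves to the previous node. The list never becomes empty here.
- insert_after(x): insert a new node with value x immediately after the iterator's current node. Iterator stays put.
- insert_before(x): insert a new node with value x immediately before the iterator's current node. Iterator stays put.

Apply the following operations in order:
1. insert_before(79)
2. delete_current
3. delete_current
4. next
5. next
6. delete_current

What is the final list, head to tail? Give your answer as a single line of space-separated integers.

After 1 (insert_before(79)): list=[79, 4, 3, 1, 6] cursor@4
After 2 (delete_current): list=[79, 3, 1, 6] cursor@3
After 3 (delete_current): list=[79, 1, 6] cursor@1
After 4 (next): list=[79, 1, 6] cursor@6
After 5 (next): list=[79, 1, 6] cursor@6
After 6 (delete_current): list=[79, 1] cursor@1

Answer: 79 1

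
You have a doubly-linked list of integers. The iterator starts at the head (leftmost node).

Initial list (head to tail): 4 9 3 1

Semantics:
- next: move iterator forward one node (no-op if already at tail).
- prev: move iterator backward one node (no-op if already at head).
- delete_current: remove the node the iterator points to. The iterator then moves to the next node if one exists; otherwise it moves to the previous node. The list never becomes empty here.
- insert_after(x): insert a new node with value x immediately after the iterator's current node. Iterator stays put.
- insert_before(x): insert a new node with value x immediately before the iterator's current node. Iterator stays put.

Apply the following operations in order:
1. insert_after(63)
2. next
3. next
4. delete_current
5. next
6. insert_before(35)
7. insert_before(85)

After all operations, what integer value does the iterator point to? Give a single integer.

Answer: 1

Derivation:
After 1 (insert_after(63)): list=[4, 63, 9, 3, 1] cursor@4
After 2 (next): list=[4, 63, 9, 3, 1] cursor@63
After 3 (next): list=[4, 63, 9, 3, 1] cursor@9
After 4 (delete_current): list=[4, 63, 3, 1] cursor@3
After 5 (next): list=[4, 63, 3, 1] cursor@1
After 6 (insert_before(35)): list=[4, 63, 3, 35, 1] cursor@1
After 7 (insert_before(85)): list=[4, 63, 3, 35, 85, 1] cursor@1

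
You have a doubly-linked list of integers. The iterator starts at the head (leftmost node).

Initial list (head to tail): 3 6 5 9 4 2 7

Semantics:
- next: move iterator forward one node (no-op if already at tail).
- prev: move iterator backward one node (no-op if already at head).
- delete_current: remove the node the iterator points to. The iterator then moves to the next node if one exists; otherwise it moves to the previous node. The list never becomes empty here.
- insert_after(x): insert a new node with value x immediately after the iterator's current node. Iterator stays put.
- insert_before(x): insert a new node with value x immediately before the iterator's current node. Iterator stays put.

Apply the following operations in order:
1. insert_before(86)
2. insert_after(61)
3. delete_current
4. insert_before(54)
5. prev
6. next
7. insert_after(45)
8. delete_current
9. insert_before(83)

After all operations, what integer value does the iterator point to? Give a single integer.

After 1 (insert_before(86)): list=[86, 3, 6, 5, 9, 4, 2, 7] cursor@3
After 2 (insert_after(61)): list=[86, 3, 61, 6, 5, 9, 4, 2, 7] cursor@3
After 3 (delete_current): list=[86, 61, 6, 5, 9, 4, 2, 7] cursor@61
After 4 (insert_before(54)): list=[86, 54, 61, 6, 5, 9, 4, 2, 7] cursor@61
After 5 (prev): list=[86, 54, 61, 6, 5, 9, 4, 2, 7] cursor@54
After 6 (next): list=[86, 54, 61, 6, 5, 9, 4, 2, 7] cursor@61
After 7 (insert_after(45)): list=[86, 54, 61, 45, 6, 5, 9, 4, 2, 7] cursor@61
After 8 (delete_current): list=[86, 54, 45, 6, 5, 9, 4, 2, 7] cursor@45
After 9 (insert_before(83)): list=[86, 54, 83, 45, 6, 5, 9, 4, 2, 7] cursor@45

Answer: 45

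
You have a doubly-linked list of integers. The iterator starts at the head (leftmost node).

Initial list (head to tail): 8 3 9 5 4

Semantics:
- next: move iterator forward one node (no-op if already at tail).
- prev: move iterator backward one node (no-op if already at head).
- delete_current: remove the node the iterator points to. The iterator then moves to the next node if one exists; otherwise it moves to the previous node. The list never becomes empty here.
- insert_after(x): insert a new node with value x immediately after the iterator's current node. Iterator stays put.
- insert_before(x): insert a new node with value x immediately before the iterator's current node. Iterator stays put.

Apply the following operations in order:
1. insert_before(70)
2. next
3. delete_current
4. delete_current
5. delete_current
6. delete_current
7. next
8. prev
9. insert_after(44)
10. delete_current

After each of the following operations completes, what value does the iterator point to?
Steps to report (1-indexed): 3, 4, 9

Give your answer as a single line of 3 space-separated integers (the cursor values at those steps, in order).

After 1 (insert_before(70)): list=[70, 8, 3, 9, 5, 4] cursor@8
After 2 (next): list=[70, 8, 3, 9, 5, 4] cursor@3
After 3 (delete_current): list=[70, 8, 9, 5, 4] cursor@9
After 4 (delete_current): list=[70, 8, 5, 4] cursor@5
After 5 (delete_current): list=[70, 8, 4] cursor@4
After 6 (delete_current): list=[70, 8] cursor@8
After 7 (next): list=[70, 8] cursor@8
After 8 (prev): list=[70, 8] cursor@70
After 9 (insert_after(44)): list=[70, 44, 8] cursor@70
After 10 (delete_current): list=[44, 8] cursor@44

Answer: 9 5 70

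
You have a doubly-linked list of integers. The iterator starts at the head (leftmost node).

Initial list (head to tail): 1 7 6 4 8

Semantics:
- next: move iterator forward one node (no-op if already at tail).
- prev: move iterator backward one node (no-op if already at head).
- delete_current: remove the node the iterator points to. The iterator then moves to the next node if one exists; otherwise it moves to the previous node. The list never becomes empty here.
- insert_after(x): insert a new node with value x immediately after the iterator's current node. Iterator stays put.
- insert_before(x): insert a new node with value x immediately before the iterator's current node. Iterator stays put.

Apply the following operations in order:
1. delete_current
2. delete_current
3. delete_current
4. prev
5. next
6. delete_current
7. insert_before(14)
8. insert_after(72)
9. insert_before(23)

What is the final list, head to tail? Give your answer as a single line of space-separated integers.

Answer: 14 23 4 72

Derivation:
After 1 (delete_current): list=[7, 6, 4, 8] cursor@7
After 2 (delete_current): list=[6, 4, 8] cursor@6
After 3 (delete_current): list=[4, 8] cursor@4
After 4 (prev): list=[4, 8] cursor@4
After 5 (next): list=[4, 8] cursor@8
After 6 (delete_current): list=[4] cursor@4
After 7 (insert_before(14)): list=[14, 4] cursor@4
After 8 (insert_after(72)): list=[14, 4, 72] cursor@4
After 9 (insert_before(23)): list=[14, 23, 4, 72] cursor@4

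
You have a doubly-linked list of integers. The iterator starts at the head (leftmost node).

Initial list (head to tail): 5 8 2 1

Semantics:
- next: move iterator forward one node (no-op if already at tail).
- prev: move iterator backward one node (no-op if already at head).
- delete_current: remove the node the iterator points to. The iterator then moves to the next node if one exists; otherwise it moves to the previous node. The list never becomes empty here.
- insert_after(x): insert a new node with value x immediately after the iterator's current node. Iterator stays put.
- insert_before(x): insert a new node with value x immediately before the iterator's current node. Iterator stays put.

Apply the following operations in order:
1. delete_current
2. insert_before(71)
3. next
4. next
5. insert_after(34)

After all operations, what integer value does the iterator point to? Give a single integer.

After 1 (delete_current): list=[8, 2, 1] cursor@8
After 2 (insert_before(71)): list=[71, 8, 2, 1] cursor@8
After 3 (next): list=[71, 8, 2, 1] cursor@2
After 4 (next): list=[71, 8, 2, 1] cursor@1
After 5 (insert_after(34)): list=[71, 8, 2, 1, 34] cursor@1

Answer: 1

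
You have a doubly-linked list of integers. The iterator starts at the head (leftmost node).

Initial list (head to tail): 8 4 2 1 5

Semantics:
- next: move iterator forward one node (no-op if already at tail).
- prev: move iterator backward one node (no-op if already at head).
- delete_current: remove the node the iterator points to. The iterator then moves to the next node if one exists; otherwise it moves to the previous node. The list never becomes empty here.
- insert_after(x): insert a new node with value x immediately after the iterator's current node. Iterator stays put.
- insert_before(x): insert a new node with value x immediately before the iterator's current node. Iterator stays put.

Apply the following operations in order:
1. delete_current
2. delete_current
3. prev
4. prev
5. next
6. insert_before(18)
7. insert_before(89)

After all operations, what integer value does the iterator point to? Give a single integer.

After 1 (delete_current): list=[4, 2, 1, 5] cursor@4
After 2 (delete_current): list=[2, 1, 5] cursor@2
After 3 (prev): list=[2, 1, 5] cursor@2
After 4 (prev): list=[2, 1, 5] cursor@2
After 5 (next): list=[2, 1, 5] cursor@1
After 6 (insert_before(18)): list=[2, 18, 1, 5] cursor@1
After 7 (insert_before(89)): list=[2, 18, 89, 1, 5] cursor@1

Answer: 1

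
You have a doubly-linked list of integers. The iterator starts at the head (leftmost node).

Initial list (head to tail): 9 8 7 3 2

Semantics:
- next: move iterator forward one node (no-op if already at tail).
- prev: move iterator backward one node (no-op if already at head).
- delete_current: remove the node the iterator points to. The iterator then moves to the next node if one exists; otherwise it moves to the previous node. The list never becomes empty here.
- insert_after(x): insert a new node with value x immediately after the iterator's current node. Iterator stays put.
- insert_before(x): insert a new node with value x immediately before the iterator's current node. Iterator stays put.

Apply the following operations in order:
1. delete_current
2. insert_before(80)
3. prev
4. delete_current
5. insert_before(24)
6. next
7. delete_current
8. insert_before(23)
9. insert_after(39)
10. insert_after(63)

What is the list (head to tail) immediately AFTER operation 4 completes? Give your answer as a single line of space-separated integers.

After 1 (delete_current): list=[8, 7, 3, 2] cursor@8
After 2 (insert_before(80)): list=[80, 8, 7, 3, 2] cursor@8
After 3 (prev): list=[80, 8, 7, 3, 2] cursor@80
After 4 (delete_current): list=[8, 7, 3, 2] cursor@8

Answer: 8 7 3 2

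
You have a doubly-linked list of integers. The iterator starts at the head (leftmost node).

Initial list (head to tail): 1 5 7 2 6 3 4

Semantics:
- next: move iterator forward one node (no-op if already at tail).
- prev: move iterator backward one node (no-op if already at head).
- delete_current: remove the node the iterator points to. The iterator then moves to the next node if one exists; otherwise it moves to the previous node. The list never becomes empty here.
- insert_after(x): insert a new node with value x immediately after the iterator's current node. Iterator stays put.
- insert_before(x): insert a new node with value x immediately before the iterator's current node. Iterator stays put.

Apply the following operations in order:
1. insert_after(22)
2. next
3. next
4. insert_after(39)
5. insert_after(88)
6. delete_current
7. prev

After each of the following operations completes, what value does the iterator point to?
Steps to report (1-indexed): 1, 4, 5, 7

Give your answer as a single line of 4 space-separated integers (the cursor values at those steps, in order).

Answer: 1 5 5 22

Derivation:
After 1 (insert_after(22)): list=[1, 22, 5, 7, 2, 6, 3, 4] cursor@1
After 2 (next): list=[1, 22, 5, 7, 2, 6, 3, 4] cursor@22
After 3 (next): list=[1, 22, 5, 7, 2, 6, 3, 4] cursor@5
After 4 (insert_after(39)): list=[1, 22, 5, 39, 7, 2, 6, 3, 4] cursor@5
After 5 (insert_after(88)): list=[1, 22, 5, 88, 39, 7, 2, 6, 3, 4] cursor@5
After 6 (delete_current): list=[1, 22, 88, 39, 7, 2, 6, 3, 4] cursor@88
After 7 (prev): list=[1, 22, 88, 39, 7, 2, 6, 3, 4] cursor@22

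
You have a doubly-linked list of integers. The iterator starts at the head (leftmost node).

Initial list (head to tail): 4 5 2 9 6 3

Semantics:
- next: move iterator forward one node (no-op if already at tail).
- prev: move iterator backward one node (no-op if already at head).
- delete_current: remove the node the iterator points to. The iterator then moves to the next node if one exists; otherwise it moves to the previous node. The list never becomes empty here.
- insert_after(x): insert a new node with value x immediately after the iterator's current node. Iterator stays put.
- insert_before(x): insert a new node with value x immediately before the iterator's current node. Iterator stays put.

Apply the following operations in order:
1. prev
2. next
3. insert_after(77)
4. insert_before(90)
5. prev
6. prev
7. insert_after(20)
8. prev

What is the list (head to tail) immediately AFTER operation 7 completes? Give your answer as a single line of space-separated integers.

After 1 (prev): list=[4, 5, 2, 9, 6, 3] cursor@4
After 2 (next): list=[4, 5, 2, 9, 6, 3] cursor@5
After 3 (insert_after(77)): list=[4, 5, 77, 2, 9, 6, 3] cursor@5
After 4 (insert_before(90)): list=[4, 90, 5, 77, 2, 9, 6, 3] cursor@5
After 5 (prev): list=[4, 90, 5, 77, 2, 9, 6, 3] cursor@90
After 6 (prev): list=[4, 90, 5, 77, 2, 9, 6, 3] cursor@4
After 7 (insert_after(20)): list=[4, 20, 90, 5, 77, 2, 9, 6, 3] cursor@4

Answer: 4 20 90 5 77 2 9 6 3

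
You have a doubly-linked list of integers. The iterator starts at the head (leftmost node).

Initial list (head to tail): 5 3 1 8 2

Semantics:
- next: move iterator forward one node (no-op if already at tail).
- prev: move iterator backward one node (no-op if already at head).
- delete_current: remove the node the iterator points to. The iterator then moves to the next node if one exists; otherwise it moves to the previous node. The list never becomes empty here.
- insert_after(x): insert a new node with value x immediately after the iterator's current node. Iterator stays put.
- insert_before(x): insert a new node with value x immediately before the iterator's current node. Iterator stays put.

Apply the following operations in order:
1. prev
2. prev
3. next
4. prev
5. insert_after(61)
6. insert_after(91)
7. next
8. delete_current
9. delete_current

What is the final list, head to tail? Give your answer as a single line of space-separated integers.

After 1 (prev): list=[5, 3, 1, 8, 2] cursor@5
After 2 (prev): list=[5, 3, 1, 8, 2] cursor@5
After 3 (next): list=[5, 3, 1, 8, 2] cursor@3
After 4 (prev): list=[5, 3, 1, 8, 2] cursor@5
After 5 (insert_after(61)): list=[5, 61, 3, 1, 8, 2] cursor@5
After 6 (insert_after(91)): list=[5, 91, 61, 3, 1, 8, 2] cursor@5
After 7 (next): list=[5, 91, 61, 3, 1, 8, 2] cursor@91
After 8 (delete_current): list=[5, 61, 3, 1, 8, 2] cursor@61
After 9 (delete_current): list=[5, 3, 1, 8, 2] cursor@3

Answer: 5 3 1 8 2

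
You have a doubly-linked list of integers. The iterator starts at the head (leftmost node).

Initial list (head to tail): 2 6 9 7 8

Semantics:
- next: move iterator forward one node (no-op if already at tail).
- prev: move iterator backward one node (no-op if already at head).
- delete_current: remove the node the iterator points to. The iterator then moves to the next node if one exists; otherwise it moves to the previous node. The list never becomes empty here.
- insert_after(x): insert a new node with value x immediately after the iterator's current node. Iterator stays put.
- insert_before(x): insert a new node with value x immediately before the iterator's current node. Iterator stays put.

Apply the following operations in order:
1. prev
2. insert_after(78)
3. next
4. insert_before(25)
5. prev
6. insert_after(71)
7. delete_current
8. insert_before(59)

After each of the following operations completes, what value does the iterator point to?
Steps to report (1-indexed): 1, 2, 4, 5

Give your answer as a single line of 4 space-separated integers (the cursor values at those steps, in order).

After 1 (prev): list=[2, 6, 9, 7, 8] cursor@2
After 2 (insert_after(78)): list=[2, 78, 6, 9, 7, 8] cursor@2
After 3 (next): list=[2, 78, 6, 9, 7, 8] cursor@78
After 4 (insert_before(25)): list=[2, 25, 78, 6, 9, 7, 8] cursor@78
After 5 (prev): list=[2, 25, 78, 6, 9, 7, 8] cursor@25
After 6 (insert_after(71)): list=[2, 25, 71, 78, 6, 9, 7, 8] cursor@25
After 7 (delete_current): list=[2, 71, 78, 6, 9, 7, 8] cursor@71
After 8 (insert_before(59)): list=[2, 59, 71, 78, 6, 9, 7, 8] cursor@71

Answer: 2 2 78 25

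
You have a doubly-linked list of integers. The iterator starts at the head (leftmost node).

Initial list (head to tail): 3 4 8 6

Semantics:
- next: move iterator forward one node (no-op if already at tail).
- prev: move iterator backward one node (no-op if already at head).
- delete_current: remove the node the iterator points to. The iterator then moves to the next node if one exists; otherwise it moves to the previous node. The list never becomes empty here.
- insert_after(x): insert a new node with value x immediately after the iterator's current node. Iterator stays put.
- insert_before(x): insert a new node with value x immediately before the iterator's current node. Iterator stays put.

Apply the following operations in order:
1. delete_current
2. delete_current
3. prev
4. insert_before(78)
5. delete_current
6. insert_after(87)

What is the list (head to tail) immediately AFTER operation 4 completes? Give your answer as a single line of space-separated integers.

After 1 (delete_current): list=[4, 8, 6] cursor@4
After 2 (delete_current): list=[8, 6] cursor@8
After 3 (prev): list=[8, 6] cursor@8
After 4 (insert_before(78)): list=[78, 8, 6] cursor@8

Answer: 78 8 6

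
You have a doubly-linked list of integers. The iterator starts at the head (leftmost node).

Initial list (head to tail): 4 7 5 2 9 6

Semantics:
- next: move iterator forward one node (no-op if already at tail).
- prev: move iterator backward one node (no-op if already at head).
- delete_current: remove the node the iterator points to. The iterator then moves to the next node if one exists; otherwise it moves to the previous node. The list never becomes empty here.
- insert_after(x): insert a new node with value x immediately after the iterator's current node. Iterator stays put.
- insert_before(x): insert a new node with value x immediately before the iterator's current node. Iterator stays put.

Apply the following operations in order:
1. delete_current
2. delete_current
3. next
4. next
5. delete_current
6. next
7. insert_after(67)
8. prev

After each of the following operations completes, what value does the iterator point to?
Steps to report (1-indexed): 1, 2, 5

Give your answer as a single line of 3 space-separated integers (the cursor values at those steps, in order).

After 1 (delete_current): list=[7, 5, 2, 9, 6] cursor@7
After 2 (delete_current): list=[5, 2, 9, 6] cursor@5
After 3 (next): list=[5, 2, 9, 6] cursor@2
After 4 (next): list=[5, 2, 9, 6] cursor@9
After 5 (delete_current): list=[5, 2, 6] cursor@6
After 6 (next): list=[5, 2, 6] cursor@6
After 7 (insert_after(67)): list=[5, 2, 6, 67] cursor@6
After 8 (prev): list=[5, 2, 6, 67] cursor@2

Answer: 7 5 6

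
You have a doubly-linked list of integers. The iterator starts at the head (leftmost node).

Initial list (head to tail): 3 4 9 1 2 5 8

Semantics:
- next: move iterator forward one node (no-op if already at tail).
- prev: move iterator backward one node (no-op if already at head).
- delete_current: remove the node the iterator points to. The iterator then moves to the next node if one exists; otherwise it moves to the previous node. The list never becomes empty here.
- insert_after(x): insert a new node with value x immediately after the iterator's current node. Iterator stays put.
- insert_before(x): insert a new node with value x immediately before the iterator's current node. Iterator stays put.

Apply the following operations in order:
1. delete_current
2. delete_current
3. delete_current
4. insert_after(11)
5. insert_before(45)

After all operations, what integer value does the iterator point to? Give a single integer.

Answer: 1

Derivation:
After 1 (delete_current): list=[4, 9, 1, 2, 5, 8] cursor@4
After 2 (delete_current): list=[9, 1, 2, 5, 8] cursor@9
After 3 (delete_current): list=[1, 2, 5, 8] cursor@1
After 4 (insert_after(11)): list=[1, 11, 2, 5, 8] cursor@1
After 5 (insert_before(45)): list=[45, 1, 11, 2, 5, 8] cursor@1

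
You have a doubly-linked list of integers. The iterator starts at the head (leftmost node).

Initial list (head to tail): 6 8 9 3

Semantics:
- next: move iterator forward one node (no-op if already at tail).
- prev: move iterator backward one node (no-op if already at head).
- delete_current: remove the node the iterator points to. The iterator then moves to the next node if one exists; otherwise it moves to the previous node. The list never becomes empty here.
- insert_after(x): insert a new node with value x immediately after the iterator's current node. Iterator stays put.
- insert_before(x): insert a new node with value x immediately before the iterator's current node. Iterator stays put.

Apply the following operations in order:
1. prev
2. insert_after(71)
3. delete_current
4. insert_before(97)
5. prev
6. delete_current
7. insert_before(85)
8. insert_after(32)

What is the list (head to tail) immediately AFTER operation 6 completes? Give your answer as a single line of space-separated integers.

After 1 (prev): list=[6, 8, 9, 3] cursor@6
After 2 (insert_after(71)): list=[6, 71, 8, 9, 3] cursor@6
After 3 (delete_current): list=[71, 8, 9, 3] cursor@71
After 4 (insert_before(97)): list=[97, 71, 8, 9, 3] cursor@71
After 5 (prev): list=[97, 71, 8, 9, 3] cursor@97
After 6 (delete_current): list=[71, 8, 9, 3] cursor@71

Answer: 71 8 9 3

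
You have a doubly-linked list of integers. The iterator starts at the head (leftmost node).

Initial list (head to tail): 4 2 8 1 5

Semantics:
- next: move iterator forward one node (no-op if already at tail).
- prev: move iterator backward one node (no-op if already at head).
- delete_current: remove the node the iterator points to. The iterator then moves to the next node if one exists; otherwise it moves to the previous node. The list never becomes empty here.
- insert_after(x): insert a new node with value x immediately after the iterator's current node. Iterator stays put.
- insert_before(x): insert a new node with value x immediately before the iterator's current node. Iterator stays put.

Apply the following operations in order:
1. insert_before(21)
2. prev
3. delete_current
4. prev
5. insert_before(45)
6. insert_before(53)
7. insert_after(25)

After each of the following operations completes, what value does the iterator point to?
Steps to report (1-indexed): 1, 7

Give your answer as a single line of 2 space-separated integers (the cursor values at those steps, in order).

Answer: 4 4

Derivation:
After 1 (insert_before(21)): list=[21, 4, 2, 8, 1, 5] cursor@4
After 2 (prev): list=[21, 4, 2, 8, 1, 5] cursor@21
After 3 (delete_current): list=[4, 2, 8, 1, 5] cursor@4
After 4 (prev): list=[4, 2, 8, 1, 5] cursor@4
After 5 (insert_before(45)): list=[45, 4, 2, 8, 1, 5] cursor@4
After 6 (insert_before(53)): list=[45, 53, 4, 2, 8, 1, 5] cursor@4
After 7 (insert_after(25)): list=[45, 53, 4, 25, 2, 8, 1, 5] cursor@4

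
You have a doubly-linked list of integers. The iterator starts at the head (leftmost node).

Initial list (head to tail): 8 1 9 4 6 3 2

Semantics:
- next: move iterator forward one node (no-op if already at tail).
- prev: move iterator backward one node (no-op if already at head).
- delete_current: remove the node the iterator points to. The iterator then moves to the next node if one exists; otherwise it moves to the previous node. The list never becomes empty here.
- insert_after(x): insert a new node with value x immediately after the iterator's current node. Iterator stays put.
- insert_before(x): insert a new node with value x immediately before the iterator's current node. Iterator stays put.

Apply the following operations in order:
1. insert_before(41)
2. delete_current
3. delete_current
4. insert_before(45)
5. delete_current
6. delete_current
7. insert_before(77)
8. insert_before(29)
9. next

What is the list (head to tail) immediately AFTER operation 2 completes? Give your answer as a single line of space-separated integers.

Answer: 41 1 9 4 6 3 2

Derivation:
After 1 (insert_before(41)): list=[41, 8, 1, 9, 4, 6, 3, 2] cursor@8
After 2 (delete_current): list=[41, 1, 9, 4, 6, 3, 2] cursor@1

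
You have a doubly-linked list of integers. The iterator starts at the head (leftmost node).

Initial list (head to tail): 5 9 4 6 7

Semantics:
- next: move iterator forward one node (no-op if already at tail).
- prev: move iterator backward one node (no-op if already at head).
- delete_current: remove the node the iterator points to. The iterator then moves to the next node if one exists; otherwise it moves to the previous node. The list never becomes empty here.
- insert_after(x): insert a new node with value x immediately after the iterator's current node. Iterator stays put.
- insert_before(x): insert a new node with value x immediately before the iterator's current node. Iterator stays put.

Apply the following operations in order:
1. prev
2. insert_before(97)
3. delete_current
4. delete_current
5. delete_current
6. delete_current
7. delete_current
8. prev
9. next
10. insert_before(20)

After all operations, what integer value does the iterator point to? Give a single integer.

After 1 (prev): list=[5, 9, 4, 6, 7] cursor@5
After 2 (insert_before(97)): list=[97, 5, 9, 4, 6, 7] cursor@5
After 3 (delete_current): list=[97, 9, 4, 6, 7] cursor@9
After 4 (delete_current): list=[97, 4, 6, 7] cursor@4
After 5 (delete_current): list=[97, 6, 7] cursor@6
After 6 (delete_current): list=[97, 7] cursor@7
After 7 (delete_current): list=[97] cursor@97
After 8 (prev): list=[97] cursor@97
After 9 (next): list=[97] cursor@97
After 10 (insert_before(20)): list=[20, 97] cursor@97

Answer: 97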